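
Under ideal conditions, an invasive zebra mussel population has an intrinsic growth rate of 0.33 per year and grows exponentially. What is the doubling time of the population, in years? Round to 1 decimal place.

2.1 years

Doubling time t_d = ln(2)/r = 0.6931/0.33 = 2.1004.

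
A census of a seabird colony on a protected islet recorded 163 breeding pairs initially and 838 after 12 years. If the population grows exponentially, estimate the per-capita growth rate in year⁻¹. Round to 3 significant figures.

0.136 per year

From N(t) = N₀·e^(rt): e^(r·12) = 838/163 = 5.1411.
r·12 = ln(5.1411) = 1.6373, so r = 1.6373/12 = 0.13644.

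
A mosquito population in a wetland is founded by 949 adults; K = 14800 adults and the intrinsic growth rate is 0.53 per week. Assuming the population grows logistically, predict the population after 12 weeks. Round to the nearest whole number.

14436 adults

A = (K − N₀)/N₀ = (14800 − 949)/949 = 14.595.
N(t) = K/(1 + A·e^(−rt)) = 14800/(1 + 14.595×e^(−0.53×12)).
e^(−6.36) = 0.0017294; denominator = 1 + 14.595×0.0017294 = 1.0252.
N = 14800/1.0252 = 14435.6.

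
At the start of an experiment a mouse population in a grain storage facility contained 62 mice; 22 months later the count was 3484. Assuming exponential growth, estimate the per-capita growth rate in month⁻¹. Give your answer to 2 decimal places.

From N(t) = N₀·e^(rt): e^(r·22) = 3484/62 = 56.194.
r·22 = ln(56.194) = 4.0288, so r = 4.0288/22 = 0.18313.

0.18 per month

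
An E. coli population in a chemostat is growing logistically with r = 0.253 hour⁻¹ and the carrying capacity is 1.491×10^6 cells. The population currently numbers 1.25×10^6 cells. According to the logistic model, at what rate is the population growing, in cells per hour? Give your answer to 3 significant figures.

51100 cells per hour

dN/dt = rN(1 − N/K) = 0.253 × 1.25×10^6 × (1 − 1.25×10^6/1.491×10^6).
1 − 1.25×10^6/1.491×10^6 = 0.16164; dN/dt = 0.253 × 1.25×10^6 × 0.16164 = 51118.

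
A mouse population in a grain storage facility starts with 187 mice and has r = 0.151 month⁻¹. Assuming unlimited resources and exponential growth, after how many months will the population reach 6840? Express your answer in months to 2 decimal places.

23.84 months

Set N₀·e^(rt) = 6840: e^(0.151·t) = 6840/187 = 36.578.
0.151·t = ln(36.578) = 3.5994, so t = 3.5994/0.151 = 23.837.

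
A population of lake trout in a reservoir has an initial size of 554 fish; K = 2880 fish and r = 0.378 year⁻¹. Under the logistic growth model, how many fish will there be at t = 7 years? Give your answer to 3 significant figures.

2220 fish

A = (K − N₀)/N₀ = (2880 − 554)/554 = 4.1986.
N(t) = K/(1 + A·e^(−rt)) = 2880/(1 + 4.1986×e^(−0.378×7)).
e^(−2.646) = 0.070934; denominator = 1 + 4.1986×0.070934 = 1.2978.
N = 2880/1.2978 = 2219.1.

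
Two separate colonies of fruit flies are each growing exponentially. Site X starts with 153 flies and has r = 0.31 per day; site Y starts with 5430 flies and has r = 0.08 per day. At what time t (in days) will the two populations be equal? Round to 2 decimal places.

Set 153·e^(0.31t) = 5430·e^(0.08t).
e^((0.31 − 0.08)t) = 5430/153 → e^(0.23·t) = 35.49.
0.23·t = ln(35.49) = 3.5693, so t = 3.5693/0.23 = 15.519.

15.52 days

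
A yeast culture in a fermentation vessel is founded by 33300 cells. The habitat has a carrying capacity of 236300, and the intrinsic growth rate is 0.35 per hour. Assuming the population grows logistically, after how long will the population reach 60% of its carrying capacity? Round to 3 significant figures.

6.32 hours

A = (K − N₀)/N₀ = (236300 − 33300)/33300 = 6.0961.
Solve 236300/(1 + 6.0961·e^(−0.35t)) = 141780: 1 + 6.0961·e^(−0.35t) = 1.6667, so e^(−0.35t) = 0.10936.
−0.35·t = ln(0.10936) = -2.2131, so t = 2.2131/0.35 = 6.3232.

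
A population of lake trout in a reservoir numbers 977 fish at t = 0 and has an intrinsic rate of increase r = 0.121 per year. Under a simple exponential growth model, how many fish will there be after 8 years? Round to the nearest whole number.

N(t) = N₀·e^(rt) = 977 × e^(0.121×8) = 977 × e^0.968.
e^0.968 ≈ 2.6327, so N ≈ 977 × 2.6327 = 2572.12.

2572 fish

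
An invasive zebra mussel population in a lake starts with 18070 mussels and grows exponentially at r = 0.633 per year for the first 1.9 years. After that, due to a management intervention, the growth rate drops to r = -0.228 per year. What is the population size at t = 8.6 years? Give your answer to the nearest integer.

Phase 1: N(1.9) = 18070·e^(0.633×1.9) = 18070·e^1.203 = 60156.7.
Phase 2 runs for 8.6 − 1.9 = 6.7 years at r = -0.228.
N(8.6) = 60156.7·e^(-0.228×6.7) = 60156.7·e^-1.528 = 13057.4.

13057 mussels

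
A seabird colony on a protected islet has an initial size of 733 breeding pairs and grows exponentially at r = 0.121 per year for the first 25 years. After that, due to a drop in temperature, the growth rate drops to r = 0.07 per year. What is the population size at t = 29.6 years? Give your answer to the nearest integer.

20830 breeding pairs

Phase 1: N(25) = 733·e^(0.121×25) = 733·e^3.025 = 15095.4.
Phase 2 runs for 29.6 − 25 = 4.6 years at r = 0.07.
N(29.6) = 15095.4·e^(0.07×4.6) = 15095.4·e^0.322 = 20829.9.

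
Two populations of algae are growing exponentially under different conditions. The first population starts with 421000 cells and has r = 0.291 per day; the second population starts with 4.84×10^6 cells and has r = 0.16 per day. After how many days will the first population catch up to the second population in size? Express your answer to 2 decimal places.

Set 421000·e^(0.291t) = 4.84×10^6·e^(0.16t).
e^((0.291 − 0.16)t) = 4.84×10^6/421000 → e^(0.131·t) = 11.496.
0.131·t = ln(11.496) = 2.442, so t = 2.442/0.131 = 18.642.

18.64 days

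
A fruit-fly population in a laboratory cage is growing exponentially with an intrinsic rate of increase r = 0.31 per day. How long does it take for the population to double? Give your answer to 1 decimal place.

Doubling time t_d = ln(2)/r = 0.6931/0.31 = 2.236.

2.2 days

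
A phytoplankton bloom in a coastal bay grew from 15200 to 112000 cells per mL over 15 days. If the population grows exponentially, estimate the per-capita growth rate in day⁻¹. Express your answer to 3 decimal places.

From N(t) = N₀·e^(rt): e^(r·15) = 112000/15200 = 7.3684.
r·15 = ln(7.3684) = 1.9972, so r = 1.9972/15 = 0.13315.

0.133 per day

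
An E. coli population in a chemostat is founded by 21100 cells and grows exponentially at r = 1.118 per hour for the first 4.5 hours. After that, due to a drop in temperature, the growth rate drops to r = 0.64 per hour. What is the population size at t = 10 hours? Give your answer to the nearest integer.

Phase 1: N(4.5) = 21100·e^(1.118×4.5) = 21100·e^5.031 = 3.230115×10^6.
Phase 2 runs for 10 − 4.5 = 5.5 hours at r = 0.64.
N(10) = 3.230115×10^6·e^(0.64×5.5) = 3.230115×10^6·e^3.52 = 1.091276×10^8.

109127591 cells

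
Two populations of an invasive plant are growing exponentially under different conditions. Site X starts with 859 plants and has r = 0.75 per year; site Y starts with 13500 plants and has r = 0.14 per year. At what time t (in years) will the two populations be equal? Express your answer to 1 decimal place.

Set 859·e^(0.75t) = 13500·e^(0.14t).
e^((0.75 − 0.14)t) = 13500/859 → e^(0.61·t) = 15.716.
0.61·t = ln(15.716) = 2.7547, so t = 2.7547/0.61 = 4.5159.

4.5 years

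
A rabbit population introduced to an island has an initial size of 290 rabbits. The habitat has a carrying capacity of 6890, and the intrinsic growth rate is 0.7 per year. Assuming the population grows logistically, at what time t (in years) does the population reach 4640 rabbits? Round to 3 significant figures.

5.50 years

A = (K − N₀)/N₀ = (6890 − 290)/290 = 22.759.
Solve 6890/(1 + 22.759·e^(−0.7t)) = 4640: 1 + 22.759·e^(−0.7t) = 1.4849, so e^(−0.7t) = 0.0213068.
−0.7·t = ln(0.0213068) = -3.8487, so t = 3.8487/0.7 = 5.4982.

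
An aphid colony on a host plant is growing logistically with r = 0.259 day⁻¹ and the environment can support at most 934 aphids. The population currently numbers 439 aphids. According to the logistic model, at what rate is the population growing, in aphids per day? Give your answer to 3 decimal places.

dN/dt = rN(1 − N/K) = 0.259 × 439 × (1 − 439/934).
1 − 439/934 = 0.52998; dN/dt = 0.259 × 439 × 0.52998 = 60.259.

60.259 aphids per day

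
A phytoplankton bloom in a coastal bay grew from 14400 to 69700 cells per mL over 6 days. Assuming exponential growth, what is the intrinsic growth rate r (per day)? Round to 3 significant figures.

0.263 per day

From N(t) = N₀·e^(rt): e^(r·6) = 69700/14400 = 4.8403.
r·6 = ln(4.8403) = 1.577, so r = 1.577/6 = 0.26283.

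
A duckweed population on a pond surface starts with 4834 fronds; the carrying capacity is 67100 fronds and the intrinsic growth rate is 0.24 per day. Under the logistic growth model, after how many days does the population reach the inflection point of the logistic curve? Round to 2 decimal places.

Logistic growth is fastest at N = K/2 = 33550.
A = (K − N₀)/N₀ = 12.881. Set K/(1 + A·e^(−rt)) = K/2 → A·e^(−rt) = 1.
e^(−0.24t) = 1/12.881 = 0.0776347, so t = ln(12.881)/0.24 = 2.5557/0.24 = 10.649.

10.65 days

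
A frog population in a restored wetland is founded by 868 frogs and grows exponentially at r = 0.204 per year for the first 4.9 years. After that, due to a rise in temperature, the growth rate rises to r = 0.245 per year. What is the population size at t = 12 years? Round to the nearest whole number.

13431 frogs

Phase 1: N(4.9) = 868·e^(0.204×4.9) = 868·e^0.9996 = 2358.53.
Phase 2 runs for 12 − 4.9 = 7.1 years at r = 0.245.
N(12) = 2358.53·e^(0.245×7.1) = 2358.53·e^1.739 = 13430.6.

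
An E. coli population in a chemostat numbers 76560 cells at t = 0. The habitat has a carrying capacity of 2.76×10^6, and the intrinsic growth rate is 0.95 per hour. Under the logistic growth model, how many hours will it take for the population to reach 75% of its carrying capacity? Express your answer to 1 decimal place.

4.9 hours

A = (K − N₀)/N₀ = (2.76×10^6 − 76560)/76560 = 35.05.
Solve 2.76×10^6/(1 + 35.05·e^(−0.95t)) = 2.07×10^6: 1 + 35.05·e^(−0.95t) = 1.3333, so e^(−0.95t) = 0.00951018.
−0.95·t = ln(0.00951018) = -4.6554, so t = 4.6554/0.95 = 4.9004.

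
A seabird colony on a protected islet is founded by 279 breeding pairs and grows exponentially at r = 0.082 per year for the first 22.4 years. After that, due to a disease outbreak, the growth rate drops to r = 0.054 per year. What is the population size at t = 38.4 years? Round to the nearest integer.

4155 breeding pairs

Phase 1: N(22.4) = 279·e^(0.082×22.4) = 279·e^1.837 = 1751.12.
Phase 2 runs for 38.4 − 22.4 = 16 years at r = 0.054.
N(38.4) = 1751.12·e^(0.054×16) = 1751.12·e^0.864 = 4154.77.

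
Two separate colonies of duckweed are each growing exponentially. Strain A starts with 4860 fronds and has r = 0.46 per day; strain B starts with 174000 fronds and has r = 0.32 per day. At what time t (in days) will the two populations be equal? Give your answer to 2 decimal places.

25.56 days

Set 4860·e^(0.46t) = 174000·e^(0.32t).
e^((0.46 − 0.32)t) = 174000/4860 → e^(0.14·t) = 35.802.
0.14·t = ln(35.802) = 3.578, so t = 3.578/0.14 = 25.557.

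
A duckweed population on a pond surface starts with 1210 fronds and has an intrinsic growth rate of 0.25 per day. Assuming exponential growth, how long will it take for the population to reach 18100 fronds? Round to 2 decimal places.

Set N₀·e^(rt) = 18100: e^(0.25·t) = 18100/1210 = 14.959.
0.25·t = ln(14.959) = 2.7053, so t = 2.7053/0.25 = 10.821.

10.82 days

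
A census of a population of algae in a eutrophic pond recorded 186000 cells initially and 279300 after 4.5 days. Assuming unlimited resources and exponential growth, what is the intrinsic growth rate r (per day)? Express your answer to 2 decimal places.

0.09 per day

From N(t) = N₀·e^(rt): e^(r·4.5) = 279300/186000 = 1.5016.
r·4.5 = ln(1.5016) = 0.40654, so r = 0.40654/4.5 = 0.090342.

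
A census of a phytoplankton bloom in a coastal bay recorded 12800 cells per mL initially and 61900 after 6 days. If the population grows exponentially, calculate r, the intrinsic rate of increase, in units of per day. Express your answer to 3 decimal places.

From N(t) = N₀·e^(rt): e^(r·6) = 61900/12800 = 4.8359.
r·6 = ln(4.8359) = 1.5761, so r = 1.5761/6 = 0.26268.

0.263 per day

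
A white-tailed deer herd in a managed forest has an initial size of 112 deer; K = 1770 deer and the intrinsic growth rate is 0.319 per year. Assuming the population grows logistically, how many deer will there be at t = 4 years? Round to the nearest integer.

345 deer

A = (K − N₀)/N₀ = (1770 − 112)/112 = 14.804.
N(t) = K/(1 + A·e^(−rt)) = 1770/(1 + 14.804×e^(−0.319×4)).
e^(−1.276) = 0.27915; denominator = 1 + 14.804×0.27915 = 5.1324.
N = 1770/5.1324 = 344.865.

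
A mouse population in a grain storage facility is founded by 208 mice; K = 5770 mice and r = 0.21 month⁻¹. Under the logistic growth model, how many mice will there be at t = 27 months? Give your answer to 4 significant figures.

A = (K − N₀)/N₀ = (5770 − 208)/208 = 26.74.
N(t) = K/(1 + A·e^(−rt)) = 5770/(1 + 26.74×e^(−0.21×27)).
e^(−5.67) = 0.0034479; denominator = 1 + 26.74×0.0034479 = 1.0922.
N = 5770/1.0922 = 5282.93.

5283 mice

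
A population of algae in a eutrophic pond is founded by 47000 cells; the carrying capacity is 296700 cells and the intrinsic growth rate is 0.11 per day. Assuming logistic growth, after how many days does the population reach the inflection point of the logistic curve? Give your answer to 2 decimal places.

15.18 days

Logistic growth is fastest at N = K/2 = 148350.
A = (K − N₀)/N₀ = 5.3128. Set K/(1 + A·e^(−rt)) = K/2 → A·e^(−rt) = 1.
e^(−0.11t) = 1/5.3128 = 0.188226, so t = ln(5.3128)/0.11 = 1.6701/0.11 = 15.183.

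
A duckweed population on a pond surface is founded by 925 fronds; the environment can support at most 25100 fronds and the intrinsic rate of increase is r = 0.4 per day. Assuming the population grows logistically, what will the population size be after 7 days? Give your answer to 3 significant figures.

9690 fronds

A = (K − N₀)/N₀ = (25100 − 925)/925 = 26.135.
N(t) = K/(1 + A·e^(−rt)) = 25100/(1 + 26.135×e^(−0.4×7)).
e^(−2.8) = 0.06081; denominator = 1 + 26.135×0.06081 = 2.5893.
N = 25100/2.5893 = 9693.82.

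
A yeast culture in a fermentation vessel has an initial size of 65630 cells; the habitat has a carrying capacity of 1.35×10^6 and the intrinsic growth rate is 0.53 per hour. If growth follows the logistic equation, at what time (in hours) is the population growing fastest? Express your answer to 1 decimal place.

5.6 hours

Logistic growth is fastest at N = K/2 = 675000.
A = (K − N₀)/N₀ = 19.57. Set K/(1 + A·e^(−rt)) = K/2 → A·e^(−rt) = 1.
e^(−0.53t) = 1/19.57 = 0.051099, so t = ln(19.57)/0.53 = 2.974/0.53 = 5.6113.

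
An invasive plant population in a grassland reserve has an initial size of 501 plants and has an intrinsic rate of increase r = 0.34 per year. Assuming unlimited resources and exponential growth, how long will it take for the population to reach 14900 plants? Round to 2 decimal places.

Set N₀·e^(rt) = 14900: e^(0.34·t) = 14900/501 = 29.741.
0.34·t = ln(29.741) = 3.3925, so t = 3.3925/0.34 = 9.978.

9.98 years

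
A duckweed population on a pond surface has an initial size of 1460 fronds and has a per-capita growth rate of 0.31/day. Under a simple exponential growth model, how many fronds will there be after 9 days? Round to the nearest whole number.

N(t) = N₀·e^(rt) = 1460 × e^(0.31×9) = 1460 × e^2.79.
e^2.79 ≈ 16.281, so N ≈ 1460 × 16.281 = 23770.3.

23770 fronds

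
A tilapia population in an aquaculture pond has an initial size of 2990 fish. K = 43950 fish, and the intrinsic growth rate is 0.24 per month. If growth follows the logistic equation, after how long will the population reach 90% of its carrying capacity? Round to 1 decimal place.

20.1 months

A = (K − N₀)/N₀ = (43950 − 2990)/2990 = 13.699.
Solve 43950/(1 + 13.699·e^(−0.24t)) = 39555: 1 + 13.699·e^(−0.24t) = 1.1111, so e^(−0.24t) = 0.00811089.
−0.24·t = ln(0.00811089) = -4.8145, so t = 4.8145/0.24 = 20.061.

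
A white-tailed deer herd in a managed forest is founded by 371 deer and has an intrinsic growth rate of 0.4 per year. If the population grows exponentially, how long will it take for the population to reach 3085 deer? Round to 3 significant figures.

Set N₀·e^(rt) = 3085: e^(0.4·t) = 3085/371 = 8.3154.
0.4·t = ln(8.3154) = 2.1181, so t = 2.1181/0.4 = 5.2953.

5.30 years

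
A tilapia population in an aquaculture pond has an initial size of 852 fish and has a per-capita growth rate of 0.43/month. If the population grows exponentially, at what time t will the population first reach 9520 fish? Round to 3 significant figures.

5.61 months

Set N₀·e^(rt) = 9520: e^(0.43·t) = 9520/852 = 11.174.
0.43·t = ln(11.174) = 2.4136, so t = 2.4136/0.43 = 5.6129.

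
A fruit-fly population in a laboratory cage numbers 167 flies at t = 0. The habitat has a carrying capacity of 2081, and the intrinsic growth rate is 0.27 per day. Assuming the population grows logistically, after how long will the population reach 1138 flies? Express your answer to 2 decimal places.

A = (K − N₀)/N₀ = (2081 − 167)/167 = 11.461.
Solve 2081/(1 + 11.461·e^(−0.27t)) = 1138: 1 + 11.461·e^(−0.27t) = 1.8286, so e^(−0.27t) = 0.0723009.
−0.27·t = ln(0.0723009) = -2.6269, so t = 2.6269/0.27 = 9.7293.

9.73 days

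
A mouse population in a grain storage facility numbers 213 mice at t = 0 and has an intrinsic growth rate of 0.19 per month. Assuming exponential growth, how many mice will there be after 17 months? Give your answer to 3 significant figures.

N(t) = N₀·e^(rt) = 213 × e^(0.19×17) = 213 × e^3.23.
e^3.23 ≈ 25.28, so N ≈ 213 × 25.28 = 5384.57.

5380 mice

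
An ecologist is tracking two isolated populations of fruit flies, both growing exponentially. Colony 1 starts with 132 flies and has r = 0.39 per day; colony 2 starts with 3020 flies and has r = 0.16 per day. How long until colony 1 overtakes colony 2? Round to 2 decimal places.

13.61 days

Set 132·e^(0.39t) = 3020·e^(0.16t).
e^((0.39 − 0.16)t) = 3020/132 → e^(0.23·t) = 22.879.
0.23·t = ln(22.879) = 3.1302, so t = 3.1302/0.23 = 13.61.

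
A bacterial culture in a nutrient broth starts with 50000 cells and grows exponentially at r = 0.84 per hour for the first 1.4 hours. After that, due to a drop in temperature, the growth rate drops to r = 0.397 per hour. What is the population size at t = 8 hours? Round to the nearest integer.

Phase 1: N(1.4) = 50000·e^(0.84×1.4) = 50000·e^1.176 = 162069.
Phase 2 runs for 8 − 1.4 = 6.6 hours at r = 0.397.
N(8) = 162069·e^(0.397×6.6) = 162069·e^2.62 = 2.226582×10^6.

2226582 cells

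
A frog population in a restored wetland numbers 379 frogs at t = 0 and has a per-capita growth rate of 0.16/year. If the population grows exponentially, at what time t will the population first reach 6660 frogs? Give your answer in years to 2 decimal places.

17.91 years

Set N₀·e^(rt) = 6660: e^(0.16·t) = 6660/379 = 17.573.
0.16·t = ln(17.573) = 2.8663, so t = 2.8663/0.16 = 17.915.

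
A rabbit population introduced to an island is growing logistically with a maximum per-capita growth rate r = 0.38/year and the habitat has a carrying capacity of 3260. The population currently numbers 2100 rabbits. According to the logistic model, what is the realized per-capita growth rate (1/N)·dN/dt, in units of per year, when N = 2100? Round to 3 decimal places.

0.135 per year

(1/N)·dN/dt = r(1 − N/K) = 0.38 × (1 − 2100/3260).
= 0.38 × 0.35583 = 0.13521.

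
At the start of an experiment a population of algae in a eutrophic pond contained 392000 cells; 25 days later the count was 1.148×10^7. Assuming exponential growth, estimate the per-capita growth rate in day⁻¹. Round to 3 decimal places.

From N(t) = N₀·e^(rt): e^(r·25) = 1.148×10^7/392000 = 29.286.
r·25 = ln(29.286) = 3.3771, so r = 3.3771/25 = 0.13508.

0.135 per day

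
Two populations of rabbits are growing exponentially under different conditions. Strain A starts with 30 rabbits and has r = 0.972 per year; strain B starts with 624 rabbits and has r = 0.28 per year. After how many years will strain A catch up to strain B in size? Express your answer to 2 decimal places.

Set 30·e^(0.972t) = 624·e^(0.28t).
e^((0.972 − 0.28)t) = 624/30 → e^(0.692·t) = 20.8.
0.692·t = ln(20.8) = 3.035, so t = 3.035/0.692 = 4.3858.

4.39 years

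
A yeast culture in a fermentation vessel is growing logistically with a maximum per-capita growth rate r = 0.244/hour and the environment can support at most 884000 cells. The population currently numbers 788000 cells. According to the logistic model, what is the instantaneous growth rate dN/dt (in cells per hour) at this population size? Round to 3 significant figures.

dN/dt = rN(1 − N/K) = 0.244 × 788000 × (1 − 788000/884000).
1 − 788000/884000 = 0.1086; dN/dt = 0.244 × 788000 × 0.1086 = 20880.

20900 cells per hour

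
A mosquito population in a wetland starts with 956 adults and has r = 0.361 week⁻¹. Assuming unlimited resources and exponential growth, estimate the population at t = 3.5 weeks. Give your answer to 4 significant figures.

3382 adults

N(t) = N₀·e^(rt) = 956 × e^(0.361×3.5) = 956 × e^1.264.
e^1.264 ≈ 3.5378, so N ≈ 956 × 3.5378 = 3382.12.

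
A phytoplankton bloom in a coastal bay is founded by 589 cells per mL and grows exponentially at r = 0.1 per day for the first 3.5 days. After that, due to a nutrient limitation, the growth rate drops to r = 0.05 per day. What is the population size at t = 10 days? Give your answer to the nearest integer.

1157 cells per mL

Phase 1: N(3.5) = 589·e^(0.1×3.5) = 589·e^0.35 = 835.831.
Phase 2 runs for 10 − 3.5 = 6.5 days at r = 0.05.
N(10) = 835.831·e^(0.05×6.5) = 835.831·e^0.325 = 1156.82.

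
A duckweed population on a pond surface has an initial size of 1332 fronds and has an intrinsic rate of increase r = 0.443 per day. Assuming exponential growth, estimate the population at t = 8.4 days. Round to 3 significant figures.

N(t) = N₀·e^(rt) = 1332 × e^(0.443×8.4) = 1332 × e^3.721.
e^3.721 ≈ 41.314, so N ≈ 1332 × 41.314 = 55030.2.

55000 fronds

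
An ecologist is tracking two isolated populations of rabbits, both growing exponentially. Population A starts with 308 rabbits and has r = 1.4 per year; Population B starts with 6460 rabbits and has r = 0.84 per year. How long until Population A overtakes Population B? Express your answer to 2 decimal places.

5.43 years

Set 308·e^(1.4t) = 6460·e^(0.84t).
e^((1.4 − 0.84)t) = 6460/308 → e^(0.56·t) = 20.974.
0.56·t = ln(20.974) = 3.0433, so t = 3.0433/0.56 = 5.4344.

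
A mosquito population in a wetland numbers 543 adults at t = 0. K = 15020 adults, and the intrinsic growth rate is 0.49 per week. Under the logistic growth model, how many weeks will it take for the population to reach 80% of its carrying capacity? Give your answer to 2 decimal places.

A = (K − N₀)/N₀ = (15020 − 543)/543 = 26.661.
Solve 15020/(1 + 26.661·e^(−0.49t)) = 12016: 1 + 26.661·e^(−0.49t) = 1.25, so e^(−0.49t) = 0.00937694.
−0.49·t = ln(0.00937694) = -4.6695, so t = 4.6695/0.49 = 9.5296.

9.53 weeks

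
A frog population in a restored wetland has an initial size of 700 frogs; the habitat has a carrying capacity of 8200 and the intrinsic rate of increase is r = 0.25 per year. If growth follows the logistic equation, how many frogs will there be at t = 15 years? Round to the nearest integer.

6550 frogs

A = (K − N₀)/N₀ = (8200 − 700)/700 = 10.714.
N(t) = K/(1 + A·e^(−rt)) = 8200/(1 + 10.714×e^(−0.25×15)).
e^(−3.75) = 0.023518; denominator = 1 + 10.714×0.023518 = 1.252.
N = 8200/1.252 = 6549.65.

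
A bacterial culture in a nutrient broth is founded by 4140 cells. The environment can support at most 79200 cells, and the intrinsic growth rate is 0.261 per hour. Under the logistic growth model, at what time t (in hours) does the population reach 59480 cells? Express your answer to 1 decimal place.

A = (K − N₀)/N₀ = (79200 − 4140)/4140 = 18.13.
Solve 79200/(1 + 18.13·e^(−0.261t)) = 59480: 1 + 18.13·e^(−0.261t) = 1.3315, so e^(−0.261t) = 0.0182864.
−0.261·t = ln(0.0182864) = -4.0016, so t = 4.0016/0.261 = 15.332.

15.3 hours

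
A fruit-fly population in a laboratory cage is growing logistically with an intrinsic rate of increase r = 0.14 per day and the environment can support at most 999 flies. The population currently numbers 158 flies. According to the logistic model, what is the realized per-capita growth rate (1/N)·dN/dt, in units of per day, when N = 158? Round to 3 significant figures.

0.118 per day

(1/N)·dN/dt = r(1 − N/K) = 0.14 × (1 − 158/999).
= 0.14 × 0.84184 = 0.11786.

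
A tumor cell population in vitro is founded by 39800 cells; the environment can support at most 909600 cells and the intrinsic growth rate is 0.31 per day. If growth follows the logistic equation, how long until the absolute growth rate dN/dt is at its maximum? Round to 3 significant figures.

Logistic growth is fastest at N = K/2 = 454800.
A = (K − N₀)/N₀ = 21.854. Set K/(1 + A·e^(−rt)) = K/2 → A·e^(−rt) = 1.
e^(−0.31t) = 1/21.854 = 0.0457576, so t = ln(21.854)/0.31 = 3.0844/0.31 = 9.9497.

9.95 days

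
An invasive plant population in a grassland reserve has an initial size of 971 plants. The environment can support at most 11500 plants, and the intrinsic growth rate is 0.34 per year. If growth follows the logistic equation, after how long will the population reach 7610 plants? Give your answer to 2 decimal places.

8.98 years

A = (K − N₀)/N₀ = (11500 − 971)/971 = 10.843.
Solve 11500/(1 + 10.843·e^(−0.34t)) = 7610: 1 + 10.843·e^(−0.34t) = 1.5112, so e^(−0.34t) = 0.0471408.
−0.34·t = ln(0.0471408) = -3.0546, so t = 3.0546/0.34 = 8.9842.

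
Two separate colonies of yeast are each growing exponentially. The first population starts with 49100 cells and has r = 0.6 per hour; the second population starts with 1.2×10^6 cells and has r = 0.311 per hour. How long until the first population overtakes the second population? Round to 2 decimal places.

11.06 hours

Set 49100·e^(0.6t) = 1.2×10^6·e^(0.311t).
e^((0.6 − 0.311)t) = 1.2×10^6/49100 → e^(0.289·t) = 24.44.
0.289·t = ln(24.44) = 3.1962, so t = 3.1962/0.289 = 11.06.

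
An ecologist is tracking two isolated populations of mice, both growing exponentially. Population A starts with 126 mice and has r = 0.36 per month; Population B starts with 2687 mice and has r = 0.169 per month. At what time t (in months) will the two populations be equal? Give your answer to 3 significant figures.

16.0 months

Set 126·e^(0.36t) = 2687·e^(0.169t).
e^((0.36 − 0.169)t) = 2687/126 → e^(0.191·t) = 21.325.
0.191·t = ln(21.325) = 3.0599, so t = 3.0599/0.191 = 16.02.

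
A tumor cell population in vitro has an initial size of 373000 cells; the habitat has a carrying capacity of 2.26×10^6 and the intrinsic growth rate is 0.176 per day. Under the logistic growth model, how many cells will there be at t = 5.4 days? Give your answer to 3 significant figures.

A = (K − N₀)/N₀ = (2.26×10^6 − 373000)/373000 = 5.059.
N(t) = K/(1 + A·e^(−rt)) = 2.26×10^6/(1 + 5.059×e^(−0.176×5.4)).
e^(−0.9504) = 0.38659; denominator = 1 + 5.059×0.38659 = 2.9557.
N = 2.26×10^6/2.9557 = 764616.

765000 cells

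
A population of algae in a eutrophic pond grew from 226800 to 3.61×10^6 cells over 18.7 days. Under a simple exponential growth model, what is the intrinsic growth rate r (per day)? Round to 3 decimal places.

From N(t) = N₀·e^(rt): e^(r·18.7) = 3.61×10^6/226800 = 15.917.
r·18.7 = ln(15.917) = 2.7674, so r = 2.7674/18.7 = 0.14799.

0.148 per day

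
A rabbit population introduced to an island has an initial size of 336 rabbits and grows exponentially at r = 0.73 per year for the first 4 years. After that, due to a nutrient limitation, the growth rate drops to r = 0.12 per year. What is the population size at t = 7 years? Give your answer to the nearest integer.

Phase 1: N(4) = 336·e^(0.73×4) = 336·e^2.92 = 6229.87.
Phase 2 runs for 7 − 4 = 3 years at r = 0.12.
N(7) = 6229.87·e^(0.12×3) = 6229.87·e^0.36 = 8929.46.

8929 rabbits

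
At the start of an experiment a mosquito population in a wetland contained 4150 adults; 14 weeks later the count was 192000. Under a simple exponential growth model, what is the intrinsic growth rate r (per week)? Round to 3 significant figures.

0.274 per week

From N(t) = N₀·e^(rt): e^(r·14) = 192000/4150 = 46.265.
r·14 = ln(46.265) = 3.8344, so r = 3.8344/14 = 0.27388.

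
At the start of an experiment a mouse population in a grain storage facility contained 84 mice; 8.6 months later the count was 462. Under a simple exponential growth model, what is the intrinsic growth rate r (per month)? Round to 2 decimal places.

0.20 per month

From N(t) = N₀·e^(rt): e^(r·8.6) = 462/84 = 5.5.
r·8.6 = ln(5.5) = 1.7047, so r = 1.7047/8.6 = 0.19823.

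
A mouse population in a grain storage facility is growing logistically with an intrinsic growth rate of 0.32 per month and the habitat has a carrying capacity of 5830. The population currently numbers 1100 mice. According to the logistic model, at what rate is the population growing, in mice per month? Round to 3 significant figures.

dN/dt = rN(1 − N/K) = 0.32 × 1100 × (1 − 1100/5830).
1 − 1100/5830 = 0.81132; dN/dt = 0.32 × 1100 × 0.81132 = 285.58.

286 mice per month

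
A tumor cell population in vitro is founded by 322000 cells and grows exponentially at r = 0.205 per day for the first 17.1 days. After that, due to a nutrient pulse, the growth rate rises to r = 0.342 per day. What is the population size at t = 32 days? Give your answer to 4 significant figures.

Phase 1: N(17.1) = 322000·e^(0.205×17.1) = 322000·e^3.506 = 1.072198×10^7.
Phase 2 runs for 32 − 17.1 = 14.9 days at r = 0.342.
N(32) = 1.072198×10^7·e^(0.342×14.9) = 1.072198×10^7·e^5.096 = 1.75127×10^9.

1751000000 cells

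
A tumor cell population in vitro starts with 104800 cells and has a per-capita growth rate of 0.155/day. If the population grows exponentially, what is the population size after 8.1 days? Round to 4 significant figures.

N(t) = N₀·e^(rt) = 104800 × e^(0.155×8.1) = 104800 × e^1.255.
e^1.255 ≈ 3.5096, so N ≈ 104800 × 3.5096 = 367805.

367800 cells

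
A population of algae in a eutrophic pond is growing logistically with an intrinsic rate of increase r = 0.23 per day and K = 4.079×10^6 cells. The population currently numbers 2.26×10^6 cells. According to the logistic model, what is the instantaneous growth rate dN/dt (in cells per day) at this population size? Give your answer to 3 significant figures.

232000 cells per day

dN/dt = rN(1 − N/K) = 0.23 × 2.26×10^6 × (1 − 2.26×10^6/4.079×10^6).
1 − 2.26×10^6/4.079×10^6 = 0.44594; dN/dt = 0.23 × 2.26×10^6 × 0.44594 = 2.31801×10^5.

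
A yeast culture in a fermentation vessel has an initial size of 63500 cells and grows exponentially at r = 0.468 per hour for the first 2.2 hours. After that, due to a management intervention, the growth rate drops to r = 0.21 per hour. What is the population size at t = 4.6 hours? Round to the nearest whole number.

Phase 1: N(2.2) = 63500·e^(0.468×2.2) = 63500·e^1.03 = 177797.
Phase 2 runs for 4.6 − 2.2 = 2.4 hours at r = 0.21.
N(4.6) = 177797·e^(0.21×2.4) = 177797·e^0.504 = 294312.

294312 cells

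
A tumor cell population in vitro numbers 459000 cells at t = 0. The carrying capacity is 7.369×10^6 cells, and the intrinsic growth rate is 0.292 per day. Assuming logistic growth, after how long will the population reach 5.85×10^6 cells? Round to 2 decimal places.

A = (K − N₀)/N₀ = (7.369×10^6 − 459000)/459000 = 15.054.
Solve 7.369×10^6/(1 + 15.054·e^(−0.292t)) = 5.85×10^6: 1 + 15.054·e^(−0.292t) = 1.2597, so e^(−0.292t) = 0.0172479.
−0.292·t = ln(0.0172479) = -4.0601, so t = 4.0601/0.292 = 13.904.

13.90 days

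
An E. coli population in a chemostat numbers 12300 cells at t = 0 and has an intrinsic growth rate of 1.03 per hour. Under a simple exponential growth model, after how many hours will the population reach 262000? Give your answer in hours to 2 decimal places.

Set N₀·e^(rt) = 262000: e^(1.03·t) = 262000/12300 = 21.301.
1.03·t = ln(21.301) = 3.0587, so t = 3.0587/1.03 = 2.9697.

2.97 hours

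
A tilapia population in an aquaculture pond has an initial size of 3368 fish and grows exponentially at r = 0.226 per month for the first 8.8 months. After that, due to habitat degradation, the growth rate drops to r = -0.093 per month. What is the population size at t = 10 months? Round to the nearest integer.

Phase 1: N(8.8) = 3368·e^(0.226×8.8) = 3368·e^1.989 = 24609.2.
Phase 2 runs for 10 − 8.8 = 1.2 months at r = -0.093.
N(10) = 24609.2·e^(-0.093×1.2) = 24609.2·e^-0.1116 = 22010.5.

22010 fish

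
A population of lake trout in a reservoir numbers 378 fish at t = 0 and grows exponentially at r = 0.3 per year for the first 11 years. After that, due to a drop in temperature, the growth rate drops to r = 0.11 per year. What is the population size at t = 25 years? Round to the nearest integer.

47805 fish

Phase 1: N(11) = 378·e^(0.3×11) = 378·e^3.3 = 10248.6.
Phase 2 runs for 25 − 11 = 14 years at r = 0.11.
N(25) = 10248.6·e^(0.11×14) = 10248.6·e^1.54 = 47805.4.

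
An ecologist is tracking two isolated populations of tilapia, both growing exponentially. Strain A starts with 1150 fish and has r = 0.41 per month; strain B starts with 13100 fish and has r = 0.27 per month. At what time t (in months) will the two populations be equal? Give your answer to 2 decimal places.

17.38 months

Set 1150·e^(0.41t) = 13100·e^(0.27t).
e^((0.41 − 0.27)t) = 13100/1150 → e^(0.14·t) = 11.391.
0.14·t = ln(11.391) = 2.4329, so t = 2.4329/0.14 = 17.378.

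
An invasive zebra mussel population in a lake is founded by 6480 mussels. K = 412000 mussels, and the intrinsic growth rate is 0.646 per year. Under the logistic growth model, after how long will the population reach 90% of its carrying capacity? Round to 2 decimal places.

9.80 years

A = (K − N₀)/N₀ = (412000 − 6480)/6480 = 62.58.
Solve 412000/(1 + 62.58·e^(−0.646t)) = 370800: 1 + 62.58·e^(−0.646t) = 1.1111, so e^(−0.646t) = 0.0017755.
−0.646·t = ln(0.0017755) = -6.3337, so t = 6.3337/0.646 = 9.8044.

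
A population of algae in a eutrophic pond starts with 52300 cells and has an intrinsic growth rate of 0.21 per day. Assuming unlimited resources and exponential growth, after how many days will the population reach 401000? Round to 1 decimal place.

9.7 days

Set N₀·e^(rt) = 401000: e^(0.21·t) = 401000/52300 = 7.6673.
0.21·t = ln(7.6673) = 2.037, so t = 2.037/0.21 = 9.6998.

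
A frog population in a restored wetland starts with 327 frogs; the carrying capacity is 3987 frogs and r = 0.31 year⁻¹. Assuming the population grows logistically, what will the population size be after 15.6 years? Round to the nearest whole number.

A = (K − N₀)/N₀ = (3987 − 327)/327 = 11.193.
N(t) = K/(1 + A·e^(−rt)) = 3987/(1 + 11.193×e^(−0.31×15.6)).
e^(−4.836) = 0.0079387; denominator = 1 + 11.193×0.0079387 = 1.0889.
N = 3987/1.0889 = 3661.64.

3662 frogs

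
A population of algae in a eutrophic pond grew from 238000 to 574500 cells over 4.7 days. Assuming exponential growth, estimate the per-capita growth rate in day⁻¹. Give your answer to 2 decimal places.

From N(t) = N₀·e^(rt): e^(r·4.7) = 574500/238000 = 2.4139.
r·4.7 = ln(2.4139) = 0.88123, so r = 0.88123/4.7 = 0.1875.

0.19 per day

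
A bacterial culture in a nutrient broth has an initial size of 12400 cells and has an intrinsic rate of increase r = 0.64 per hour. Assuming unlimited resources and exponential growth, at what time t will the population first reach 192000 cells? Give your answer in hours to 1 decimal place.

Set N₀·e^(rt) = 192000: e^(0.64·t) = 192000/12400 = 15.484.
0.64·t = ln(15.484) = 2.7398, so t = 2.7398/0.64 = 4.2809.

4.3 hours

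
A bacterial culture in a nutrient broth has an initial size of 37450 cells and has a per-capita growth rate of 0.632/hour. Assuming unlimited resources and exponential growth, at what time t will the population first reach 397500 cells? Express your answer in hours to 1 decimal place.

3.7 hours

Set N₀·e^(rt) = 397500: e^(0.632·t) = 397500/37450 = 10.614.
0.632·t = ln(10.614) = 2.3622, so t = 2.3622/0.632 = 3.7376.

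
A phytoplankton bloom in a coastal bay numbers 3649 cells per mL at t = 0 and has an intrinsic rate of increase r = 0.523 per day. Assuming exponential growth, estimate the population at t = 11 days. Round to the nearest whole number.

1149926 cells per mL

N(t) = N₀·e^(rt) = 3649 × e^(0.523×11) = 3649 × e^5.753.
e^5.753 ≈ 315.13, so N ≈ 3649 × 315.13 = 1.149926×10^6.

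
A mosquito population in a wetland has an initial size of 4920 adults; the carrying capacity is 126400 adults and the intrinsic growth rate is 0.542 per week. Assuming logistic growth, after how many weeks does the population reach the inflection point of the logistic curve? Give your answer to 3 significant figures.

5.92 weeks

Logistic growth is fastest at N = K/2 = 63200.
A = (K − N₀)/N₀ = 24.691. Set K/(1 + A·e^(−rt)) = K/2 → A·e^(−rt) = 1.
e^(−0.542t) = 1/24.691 = 0.0405005, so t = ln(24.691)/0.542 = 3.2064/0.542 = 5.9159.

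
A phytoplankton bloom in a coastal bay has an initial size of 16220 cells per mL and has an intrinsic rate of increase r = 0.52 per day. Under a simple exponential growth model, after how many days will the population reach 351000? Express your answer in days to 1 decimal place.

5.9 days

Set N₀·e^(rt) = 351000: e^(0.52·t) = 351000/16220 = 21.64.
0.52·t = ln(21.64) = 3.0745, so t = 3.0745/0.52 = 5.9126.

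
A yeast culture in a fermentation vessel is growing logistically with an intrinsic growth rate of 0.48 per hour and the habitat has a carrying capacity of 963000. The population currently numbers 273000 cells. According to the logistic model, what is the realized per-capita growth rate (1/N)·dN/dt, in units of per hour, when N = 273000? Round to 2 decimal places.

(1/N)·dN/dt = r(1 − N/K) = 0.48 × (1 − 273000/963000).
= 0.48 × 0.71651 = 0.34393.

0.34 per hour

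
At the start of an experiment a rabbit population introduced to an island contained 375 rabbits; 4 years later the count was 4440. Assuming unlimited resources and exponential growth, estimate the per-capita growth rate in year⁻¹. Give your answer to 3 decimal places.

0.618 per year

From N(t) = N₀·e^(rt): e^(r·4) = 4440/375 = 11.84.
r·4 = ln(11.84) = 2.4715, so r = 2.4715/4 = 0.61787.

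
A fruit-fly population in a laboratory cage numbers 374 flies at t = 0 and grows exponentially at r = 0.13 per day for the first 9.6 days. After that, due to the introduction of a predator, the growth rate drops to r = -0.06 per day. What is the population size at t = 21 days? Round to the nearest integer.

Phase 1: N(9.6) = 374·e^(0.13×9.6) = 374·e^1.248 = 1302.78.
Phase 2 runs for 21 − 9.6 = 11.4 days at r = -0.06.
N(21) = 1302.78·e^(-0.06×11.4) = 1302.78·e^-0.684 = 657.376.

657 flies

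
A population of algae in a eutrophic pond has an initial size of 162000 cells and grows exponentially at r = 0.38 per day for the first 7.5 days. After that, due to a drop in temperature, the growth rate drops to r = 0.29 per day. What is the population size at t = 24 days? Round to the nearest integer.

Phase 1: N(7.5) = 162000·e^(0.38×7.5) = 162000·e^2.85 = 2.800621×10^6.
Phase 2 runs for 24 − 7.5 = 16.5 days at r = 0.29.
N(24) = 2.800621×10^6·e^(0.29×16.5) = 2.800621×10^6·e^4.785 = 3.352381×10^8.

335238110 cells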